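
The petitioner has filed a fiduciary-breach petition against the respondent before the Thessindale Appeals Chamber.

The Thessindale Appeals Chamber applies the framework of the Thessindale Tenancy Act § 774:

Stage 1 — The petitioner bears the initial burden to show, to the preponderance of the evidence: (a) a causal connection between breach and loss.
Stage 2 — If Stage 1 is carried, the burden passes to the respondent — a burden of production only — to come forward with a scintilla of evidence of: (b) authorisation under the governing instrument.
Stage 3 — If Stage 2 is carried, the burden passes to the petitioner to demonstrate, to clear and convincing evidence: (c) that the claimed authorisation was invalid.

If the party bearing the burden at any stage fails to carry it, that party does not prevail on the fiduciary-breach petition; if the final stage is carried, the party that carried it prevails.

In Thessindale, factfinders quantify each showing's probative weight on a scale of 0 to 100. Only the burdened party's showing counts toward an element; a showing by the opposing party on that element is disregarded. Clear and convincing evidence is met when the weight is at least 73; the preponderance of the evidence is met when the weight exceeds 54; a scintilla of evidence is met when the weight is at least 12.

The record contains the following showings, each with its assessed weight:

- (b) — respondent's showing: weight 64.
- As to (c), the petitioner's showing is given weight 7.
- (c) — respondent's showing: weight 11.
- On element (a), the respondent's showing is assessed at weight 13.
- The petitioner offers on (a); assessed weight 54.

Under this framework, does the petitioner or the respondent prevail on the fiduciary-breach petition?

respondent

At Stage 1 the petitioner must meet the preponderance of the evidence (weight exceeds 54): on (a) the weight is 54 (the respondent's 13 is given no effect), ≤ 54, so (a) does not meet the standard.
  Not every element is met, so the petitioner fails to carry Stage 1.
So the respondent prevails.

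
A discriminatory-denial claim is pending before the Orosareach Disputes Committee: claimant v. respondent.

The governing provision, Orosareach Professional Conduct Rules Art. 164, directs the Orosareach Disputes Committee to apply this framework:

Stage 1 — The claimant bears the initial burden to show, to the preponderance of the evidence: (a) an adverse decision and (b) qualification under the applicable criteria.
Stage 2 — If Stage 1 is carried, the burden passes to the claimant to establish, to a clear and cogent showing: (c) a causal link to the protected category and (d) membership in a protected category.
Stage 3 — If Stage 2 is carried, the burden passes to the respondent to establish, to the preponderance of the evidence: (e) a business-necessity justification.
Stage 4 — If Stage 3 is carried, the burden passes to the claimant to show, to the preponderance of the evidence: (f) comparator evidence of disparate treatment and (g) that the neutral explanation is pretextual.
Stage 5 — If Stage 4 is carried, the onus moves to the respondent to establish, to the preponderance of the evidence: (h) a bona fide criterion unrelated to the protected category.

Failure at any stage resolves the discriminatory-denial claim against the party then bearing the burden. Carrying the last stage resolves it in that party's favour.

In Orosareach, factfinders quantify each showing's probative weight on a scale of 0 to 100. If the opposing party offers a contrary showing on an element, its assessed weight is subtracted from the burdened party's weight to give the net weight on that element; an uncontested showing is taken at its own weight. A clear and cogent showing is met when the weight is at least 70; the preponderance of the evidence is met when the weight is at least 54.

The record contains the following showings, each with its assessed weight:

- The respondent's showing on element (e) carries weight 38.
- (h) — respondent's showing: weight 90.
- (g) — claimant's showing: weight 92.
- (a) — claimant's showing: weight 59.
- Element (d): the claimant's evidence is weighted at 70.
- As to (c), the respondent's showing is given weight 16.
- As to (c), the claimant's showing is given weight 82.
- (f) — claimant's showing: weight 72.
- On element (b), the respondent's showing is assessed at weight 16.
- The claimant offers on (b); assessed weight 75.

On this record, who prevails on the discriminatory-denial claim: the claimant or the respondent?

respondent

At Stage 1 the claimant must meet the preponderance of the evidence (weight is at least 54): on (a) the weight is 59, which does reach 54, so (a) meets the standard; on (b) the weight is 75 less the opposing 16 gives net 59, ≥ 54, so (b) meets the standard.
  Stage 1 is satisfied; the claimant continues to bear the burden.
At Stage 2 the claimant must meet a clear and cogent showing (weight is at least 70): on (c) the weight is 82 less the opposing 16 gives net 66, < 70, so (c) does not meet the standard; on (d) the weight is 70, ≥ 70, so (d) meets the standard.
  The claimant does not carry Stage 2.
The respondent prevails.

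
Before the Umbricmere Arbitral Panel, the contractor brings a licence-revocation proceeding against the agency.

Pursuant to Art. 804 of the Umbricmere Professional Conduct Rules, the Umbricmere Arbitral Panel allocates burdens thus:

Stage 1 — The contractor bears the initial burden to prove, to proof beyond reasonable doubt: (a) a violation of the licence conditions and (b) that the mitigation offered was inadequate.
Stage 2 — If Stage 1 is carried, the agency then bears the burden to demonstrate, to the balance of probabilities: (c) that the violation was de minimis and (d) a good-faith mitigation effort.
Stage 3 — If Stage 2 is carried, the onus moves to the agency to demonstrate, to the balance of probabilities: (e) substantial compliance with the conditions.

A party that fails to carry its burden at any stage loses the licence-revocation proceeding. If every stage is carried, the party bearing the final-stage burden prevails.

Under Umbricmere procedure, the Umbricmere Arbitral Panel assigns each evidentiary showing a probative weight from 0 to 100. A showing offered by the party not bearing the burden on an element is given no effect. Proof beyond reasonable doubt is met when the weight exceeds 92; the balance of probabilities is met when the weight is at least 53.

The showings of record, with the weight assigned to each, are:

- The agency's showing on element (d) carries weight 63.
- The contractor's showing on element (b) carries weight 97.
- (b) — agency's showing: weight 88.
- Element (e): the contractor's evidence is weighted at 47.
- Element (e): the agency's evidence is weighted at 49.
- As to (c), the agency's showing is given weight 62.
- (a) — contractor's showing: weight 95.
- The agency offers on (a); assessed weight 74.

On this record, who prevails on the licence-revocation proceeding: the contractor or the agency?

At Stage 1 the contractor must meet proof beyond reasonable doubt (weight exceeds 92): on (a) the weight is 95 (the agency's 74 is given no effect), which does exceed 92, so (a) meets the standard; on (b) the weight is 97 (the agency's 88 is given no effect), > 92, so (b) meets the standard.
  The contractor carries Stage 1; the agency now bears the burden.
At Stage 2 the agency must meet the balance of probabilities (weight is at least 53): on (c) the weight is 62, ≥ 53, so (c) meets the standard; on (d) the weight is 63, ≥ 53, so (d) meets the standard.
  All elements met. The agency retains the burden for Stage 3.
At Stage 3 the agency must meet the balance of probabilities (weight is at least 53): on (e) the weight is 49 (the contractor's 47 is given no effect), which does not reach 53, so (e) does not meet the standard.
  Stage 3 not carried; the agency fails its burden.
The contractor prevails.

contractor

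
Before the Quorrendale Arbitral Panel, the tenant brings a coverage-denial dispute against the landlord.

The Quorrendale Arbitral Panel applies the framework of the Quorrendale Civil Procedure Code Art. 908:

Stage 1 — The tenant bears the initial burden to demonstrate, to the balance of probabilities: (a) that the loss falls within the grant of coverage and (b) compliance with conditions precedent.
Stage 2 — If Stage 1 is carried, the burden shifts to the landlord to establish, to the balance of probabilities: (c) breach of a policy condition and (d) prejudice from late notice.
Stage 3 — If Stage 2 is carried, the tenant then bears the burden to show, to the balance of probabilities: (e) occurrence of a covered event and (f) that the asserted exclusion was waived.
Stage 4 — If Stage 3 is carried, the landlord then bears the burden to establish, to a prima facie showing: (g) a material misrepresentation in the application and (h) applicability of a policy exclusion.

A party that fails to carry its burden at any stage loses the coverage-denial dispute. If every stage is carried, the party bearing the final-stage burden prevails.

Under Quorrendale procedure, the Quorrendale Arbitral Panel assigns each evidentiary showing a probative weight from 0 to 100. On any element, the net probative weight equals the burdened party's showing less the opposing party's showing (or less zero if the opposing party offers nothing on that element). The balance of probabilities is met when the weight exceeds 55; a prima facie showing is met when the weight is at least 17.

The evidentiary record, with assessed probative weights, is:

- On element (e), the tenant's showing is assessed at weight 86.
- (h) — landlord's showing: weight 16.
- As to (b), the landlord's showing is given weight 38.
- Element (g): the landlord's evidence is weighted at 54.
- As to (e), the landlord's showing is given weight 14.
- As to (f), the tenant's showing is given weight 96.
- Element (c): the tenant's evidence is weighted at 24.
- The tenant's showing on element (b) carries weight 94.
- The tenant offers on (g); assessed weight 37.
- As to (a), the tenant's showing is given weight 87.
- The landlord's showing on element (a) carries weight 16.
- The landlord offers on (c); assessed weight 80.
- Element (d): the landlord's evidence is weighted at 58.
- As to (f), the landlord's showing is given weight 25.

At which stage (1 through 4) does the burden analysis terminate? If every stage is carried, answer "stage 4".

Stage 1 (tenant, the balance of probabilities, weight exceeds 55): (a) net 87−16=71 > 55 — meets; (b) net 94−38=56 > 55 — meets.
  All elements met. The burden passes to the landlord.
Stage 2 (landlord, the balance of probabilities, weight exceeds 55): (c) net 80−24=56 > 55 — meets; (d) 58 > 55 — meets.
  The landlord carries Stage 2; the tenant now bears the burden.
Stage 3 (tenant, the balance of probabilities, weight exceeds 55): (e) net 86−14=72 > 55 — meets; (f) net 96−25=71 > 55 — meets.
  The tenant carries Stage 3; the landlord now bears the burden.
Stage 4 (landlord, a prima facie showing, weight is at least 17): (g) net 54−37=17 ≥ 17 — meets; (h) 16 < 17 — fails.
  Stage 4 not carried; the landlord fails its burden.
The tenant prevails.

stage 4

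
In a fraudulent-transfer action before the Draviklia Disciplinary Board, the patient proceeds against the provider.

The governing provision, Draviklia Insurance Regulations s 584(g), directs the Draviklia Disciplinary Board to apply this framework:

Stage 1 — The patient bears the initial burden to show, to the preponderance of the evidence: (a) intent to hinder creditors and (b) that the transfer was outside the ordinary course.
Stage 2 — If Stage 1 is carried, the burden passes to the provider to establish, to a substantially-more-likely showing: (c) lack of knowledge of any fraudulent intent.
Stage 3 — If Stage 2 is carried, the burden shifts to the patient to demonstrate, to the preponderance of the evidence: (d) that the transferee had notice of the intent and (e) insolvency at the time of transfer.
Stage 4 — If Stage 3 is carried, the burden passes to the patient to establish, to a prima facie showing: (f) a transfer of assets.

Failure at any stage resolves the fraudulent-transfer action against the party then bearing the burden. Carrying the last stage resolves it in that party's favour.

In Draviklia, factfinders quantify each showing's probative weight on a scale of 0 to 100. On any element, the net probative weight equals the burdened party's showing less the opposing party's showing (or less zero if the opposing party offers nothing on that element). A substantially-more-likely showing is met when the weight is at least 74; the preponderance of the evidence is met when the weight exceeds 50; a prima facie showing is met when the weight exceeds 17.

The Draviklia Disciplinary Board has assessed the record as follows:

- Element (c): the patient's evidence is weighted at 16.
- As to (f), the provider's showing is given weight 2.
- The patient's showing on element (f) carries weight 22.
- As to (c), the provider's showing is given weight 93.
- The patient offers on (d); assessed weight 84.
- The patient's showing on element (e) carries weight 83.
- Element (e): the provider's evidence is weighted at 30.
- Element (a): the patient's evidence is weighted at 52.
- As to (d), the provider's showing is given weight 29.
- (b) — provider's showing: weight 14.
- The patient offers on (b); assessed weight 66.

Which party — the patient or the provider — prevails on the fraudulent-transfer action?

Stage 1 (patient, the preponderance of the evidence, weight exceeds 50): (a) 52 > 50 — meets; (b) net 66−14=52 > 50 — meets.
  The patient carries Stage 1; the provider now bears the burden.
Stage 2 (provider, a substantially-more-likely showing, weight is at least 74): (c) net 93−16=77 ≥ 74 — meets.
  Stage 2 carried; the burden shifts to the patient.
Stage 3 (patient, the preponderance of the evidence, weight exceeds 50): (d) net 84−29=55 > 50 — meets; (e) net 83−30=53 > 50 — meets.
  Stage 3 is satisfied; the patient continues to bear the burden.
Stage 4 (patient, a prima facie showing, weight exceeds 17): (f) net 22−2=20 > 17 — meets.
  Stage 4 carried; the final stage is satisfied.
All stages carried — the patient prevails.

patient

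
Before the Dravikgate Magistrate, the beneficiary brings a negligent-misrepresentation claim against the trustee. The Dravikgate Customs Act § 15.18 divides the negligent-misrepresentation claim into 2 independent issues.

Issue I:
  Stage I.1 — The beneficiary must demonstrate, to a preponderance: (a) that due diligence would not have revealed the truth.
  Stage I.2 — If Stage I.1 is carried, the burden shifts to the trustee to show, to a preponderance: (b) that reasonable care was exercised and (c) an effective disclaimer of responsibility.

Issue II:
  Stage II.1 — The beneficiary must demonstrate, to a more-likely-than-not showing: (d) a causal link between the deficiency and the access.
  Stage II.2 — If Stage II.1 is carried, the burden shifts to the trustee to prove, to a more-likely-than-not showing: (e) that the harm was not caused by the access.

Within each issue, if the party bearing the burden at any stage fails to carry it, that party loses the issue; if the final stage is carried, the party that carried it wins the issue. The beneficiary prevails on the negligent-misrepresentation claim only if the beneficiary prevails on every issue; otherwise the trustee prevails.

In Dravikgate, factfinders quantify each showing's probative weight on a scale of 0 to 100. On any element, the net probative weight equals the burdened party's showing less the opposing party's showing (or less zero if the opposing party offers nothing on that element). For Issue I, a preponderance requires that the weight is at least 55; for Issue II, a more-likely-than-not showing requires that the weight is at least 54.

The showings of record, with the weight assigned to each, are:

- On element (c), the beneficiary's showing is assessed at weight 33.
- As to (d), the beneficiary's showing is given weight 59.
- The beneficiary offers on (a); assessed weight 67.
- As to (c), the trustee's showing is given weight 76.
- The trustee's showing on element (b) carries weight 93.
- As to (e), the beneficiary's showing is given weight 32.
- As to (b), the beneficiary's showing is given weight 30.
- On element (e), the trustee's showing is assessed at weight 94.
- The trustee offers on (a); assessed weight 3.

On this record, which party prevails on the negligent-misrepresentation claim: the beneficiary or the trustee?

— Issue I —
Stage I.1 (beneficiary, a preponderance, weight is at least 55): (a) net 67−3=64 ≥ 55 — meets.
  The beneficiary carries Stage I.1; the trustee now bears the burden.
Stage I.2 (trustee, a preponderance, weight is at least 55): (b) net 93−30=63 ≥ 55 — meets; (c) net 76−33=43 < 55 — fails.
  Not every element is met, so the trustee fails to carry Stage I.2.
The beneficiary prevails on this issue.
— Issue II —
At Stage II.1 the beneficiary must meet a more-likely-than-not showing (weight is at least 54): on (d) the weight is 59, which does reach 54, so (d) meets the standard.
  The beneficiary carries Stage II.1; the trustee now bears the burden.
At Stage II.2 the trustee must meet a more-likely-than-not showing (weight is at least 54): on (e) the weight is 94 less the opposing 32 gives net 62, ≥ 54, so (e) meets the standard.
  The trustee carries the last stage.
All stages carried — the trustee prevails on this issue.
Per-issue: Issue I → beneficiary; Issue II → trustee. The beneficiary must prevail on every issue; overall, the trustee prevails.

trustee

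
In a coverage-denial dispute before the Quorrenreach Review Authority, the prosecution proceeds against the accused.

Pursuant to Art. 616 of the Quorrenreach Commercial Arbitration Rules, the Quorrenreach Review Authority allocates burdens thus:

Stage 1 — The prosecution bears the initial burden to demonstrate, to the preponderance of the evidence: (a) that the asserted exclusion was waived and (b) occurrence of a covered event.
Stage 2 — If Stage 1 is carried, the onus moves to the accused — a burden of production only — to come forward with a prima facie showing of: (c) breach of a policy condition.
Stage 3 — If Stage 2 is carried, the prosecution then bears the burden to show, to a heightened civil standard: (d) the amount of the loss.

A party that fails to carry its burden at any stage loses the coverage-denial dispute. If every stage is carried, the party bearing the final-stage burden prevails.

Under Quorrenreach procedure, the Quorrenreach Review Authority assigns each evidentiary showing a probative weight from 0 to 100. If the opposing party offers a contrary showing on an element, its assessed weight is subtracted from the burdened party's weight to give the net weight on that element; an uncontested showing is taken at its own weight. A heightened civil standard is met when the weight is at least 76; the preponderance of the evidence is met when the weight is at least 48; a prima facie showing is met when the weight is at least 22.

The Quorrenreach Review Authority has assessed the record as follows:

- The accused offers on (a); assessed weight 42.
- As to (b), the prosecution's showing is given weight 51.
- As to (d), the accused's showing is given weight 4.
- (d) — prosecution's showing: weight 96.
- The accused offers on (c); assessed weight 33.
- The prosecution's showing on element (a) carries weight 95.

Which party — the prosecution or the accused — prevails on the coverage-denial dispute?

prosecution

Stage 1 — burden on prosecution; standard: the preponderance of the evidence (weight is at least 48).
    (a): 95 − 42 = 53 ≥ 48 [met]
    (b): 51 ≥ 48 [met]
  The prosecution carries Stage 1; the accused now bears the burden.
Stage 2 — burden on accused; standard: a prima facie showing (weight is at least 22).
    (c): 33 ≥ 22 [met]
  The accused carries Stage 2; the prosecution now bears the burden.
Stage 3 — burden on prosecution; standard: a heightened civil standard (weight is at least 76).
    (d): 96 − 4 = 92 ≥ 76 [met]
  All elements met at the final stage.
Every stage carried; the prosecution prevails.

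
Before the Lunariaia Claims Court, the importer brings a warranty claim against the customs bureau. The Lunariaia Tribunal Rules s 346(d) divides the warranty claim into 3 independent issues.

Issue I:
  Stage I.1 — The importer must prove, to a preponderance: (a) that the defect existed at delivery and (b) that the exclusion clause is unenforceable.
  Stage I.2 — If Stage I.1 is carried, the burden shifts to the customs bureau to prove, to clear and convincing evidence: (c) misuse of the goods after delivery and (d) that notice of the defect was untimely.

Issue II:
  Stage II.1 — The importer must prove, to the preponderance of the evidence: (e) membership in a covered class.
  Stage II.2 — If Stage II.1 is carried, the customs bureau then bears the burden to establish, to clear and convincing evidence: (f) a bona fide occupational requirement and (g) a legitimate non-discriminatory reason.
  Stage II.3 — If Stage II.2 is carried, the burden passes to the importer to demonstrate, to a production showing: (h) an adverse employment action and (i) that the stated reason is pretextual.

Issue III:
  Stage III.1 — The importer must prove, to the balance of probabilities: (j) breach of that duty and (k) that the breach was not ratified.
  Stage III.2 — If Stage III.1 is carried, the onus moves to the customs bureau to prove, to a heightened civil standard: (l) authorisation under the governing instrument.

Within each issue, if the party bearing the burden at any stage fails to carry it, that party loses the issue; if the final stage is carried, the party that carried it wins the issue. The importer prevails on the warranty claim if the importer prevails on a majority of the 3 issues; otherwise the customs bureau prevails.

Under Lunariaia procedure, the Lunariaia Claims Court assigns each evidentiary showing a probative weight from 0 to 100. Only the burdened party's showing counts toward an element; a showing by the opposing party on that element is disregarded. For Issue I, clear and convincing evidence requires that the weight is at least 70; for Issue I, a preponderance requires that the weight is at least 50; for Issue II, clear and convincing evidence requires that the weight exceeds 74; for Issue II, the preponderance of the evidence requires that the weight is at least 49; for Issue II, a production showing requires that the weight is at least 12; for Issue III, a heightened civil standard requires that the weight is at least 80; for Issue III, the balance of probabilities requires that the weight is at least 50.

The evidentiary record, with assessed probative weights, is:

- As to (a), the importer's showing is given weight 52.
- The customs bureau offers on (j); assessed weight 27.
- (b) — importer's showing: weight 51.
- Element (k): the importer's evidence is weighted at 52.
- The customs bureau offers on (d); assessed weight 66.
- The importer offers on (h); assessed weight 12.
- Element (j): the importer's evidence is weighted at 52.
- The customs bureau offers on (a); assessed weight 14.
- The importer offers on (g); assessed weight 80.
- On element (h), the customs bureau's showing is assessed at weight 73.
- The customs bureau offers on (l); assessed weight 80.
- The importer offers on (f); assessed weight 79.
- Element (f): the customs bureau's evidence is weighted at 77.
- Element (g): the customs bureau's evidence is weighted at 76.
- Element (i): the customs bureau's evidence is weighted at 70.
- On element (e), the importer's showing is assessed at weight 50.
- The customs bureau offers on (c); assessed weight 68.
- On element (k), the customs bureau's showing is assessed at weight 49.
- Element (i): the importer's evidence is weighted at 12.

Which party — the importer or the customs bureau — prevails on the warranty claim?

importer

— Issue I —
Stage I.1 — burden on importer; standard: a preponderance (weight is at least 50).
    (a): 52 (customs bureau's 14 disregarded) ≥ 50 [met]
    (b): 51 ≥ 50 [met]
  Stage I.1 carried; the burden shifts to the customs bureau.
Stage I.2 — burden on customs bureau; standard: clear and convincing evidence (weight is at least 70).
    (c): 68 < 70 [not met]
    (d): 66 < 70 [not met]
  Not every element is met, so the customs bureau fails to carry Stage I.2.
So the importer prevails on this issue.
— Issue II —
At Stage II.1 the importer must meet the preponderance of the evidence (weight is at least 49): on (e) the weight is 50, ≥ 49, so (e) meets the standard.
  All elements met. The burden passes to the customs bureau.
At Stage II.2 the customs bureau must meet clear and convincing evidence (weight exceeds 74): on (f) the weight is 77 (the importer's 79 is given no effect), > 74, so (f) meets the standard; on (g) the weight is 76 (the importer's 80 is given no effect), which does exceed 74, so (g) meets the standard.
  Stage II.2 is satisfied; the onus moves to the importer.
At Stage II.3 the importer must meet a production showing (weight is at least 12): on (h) the weight is 12 (the customs bureau's 73 is given no effect), ≥ 12, so (h) meets the standard; on (i) the weight is 12 (the customs bureau's 70 is given no effect), ≥ 12, so (i) meets the standard.
  The importer carries the last stage.
All stages carried — the importer prevails on this issue.
— Issue III —
Stage III.1 — burden on importer; standard: the balance of probabilities (weight is at least 50).
    (j): 52 (customs bureau's 27 disregarded) ≥ 50 [met]
    (k): 52 (customs bureau's 49 disregarded) ≥ 50 [met]
  Stage III.1 is satisfied; the onus moves to the customs bureau.
Stage III.2 — burden on customs bureau; standard: a heightened civil standard (weight is at least 80).
    (l): 80 ≥ 80 [met]
  Stage III.2 carried; the final stage is satisfied.
All stages carried — the customs bureau prevails on this issue.
Per-issue: Issue I → importer; Issue II → importer; Issue III → customs bureau. The importer must prevail on a majority of issues; overall, the importer prevails.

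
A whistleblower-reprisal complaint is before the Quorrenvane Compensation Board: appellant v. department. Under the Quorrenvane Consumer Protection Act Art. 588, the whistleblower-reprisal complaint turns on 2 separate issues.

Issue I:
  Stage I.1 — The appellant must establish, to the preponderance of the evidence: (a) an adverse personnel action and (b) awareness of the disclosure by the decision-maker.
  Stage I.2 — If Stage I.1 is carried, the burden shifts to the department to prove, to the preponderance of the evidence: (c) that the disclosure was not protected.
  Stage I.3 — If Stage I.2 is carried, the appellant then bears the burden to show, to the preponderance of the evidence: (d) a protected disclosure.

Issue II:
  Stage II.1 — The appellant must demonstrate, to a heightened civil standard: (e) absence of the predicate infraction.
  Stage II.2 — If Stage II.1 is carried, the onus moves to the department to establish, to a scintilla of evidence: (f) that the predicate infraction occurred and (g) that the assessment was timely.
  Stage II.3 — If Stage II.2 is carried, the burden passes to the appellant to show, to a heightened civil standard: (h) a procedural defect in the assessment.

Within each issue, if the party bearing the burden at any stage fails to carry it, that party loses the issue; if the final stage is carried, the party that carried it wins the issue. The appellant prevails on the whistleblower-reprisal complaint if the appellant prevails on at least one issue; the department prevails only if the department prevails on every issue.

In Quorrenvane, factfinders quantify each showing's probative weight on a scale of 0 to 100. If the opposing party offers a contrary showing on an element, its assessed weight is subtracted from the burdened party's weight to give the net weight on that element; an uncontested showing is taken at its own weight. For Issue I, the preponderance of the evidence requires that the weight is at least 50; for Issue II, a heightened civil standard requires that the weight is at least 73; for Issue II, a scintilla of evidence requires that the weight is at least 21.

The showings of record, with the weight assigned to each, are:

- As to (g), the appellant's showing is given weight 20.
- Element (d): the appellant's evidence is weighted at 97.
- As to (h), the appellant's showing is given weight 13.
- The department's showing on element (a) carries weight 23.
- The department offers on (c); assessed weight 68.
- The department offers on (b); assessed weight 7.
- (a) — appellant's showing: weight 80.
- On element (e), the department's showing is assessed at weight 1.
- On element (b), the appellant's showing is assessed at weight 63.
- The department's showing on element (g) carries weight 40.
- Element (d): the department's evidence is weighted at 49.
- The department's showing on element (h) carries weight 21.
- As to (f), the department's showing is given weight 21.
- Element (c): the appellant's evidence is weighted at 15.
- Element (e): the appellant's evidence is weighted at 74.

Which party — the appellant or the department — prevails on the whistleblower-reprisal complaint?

appellant

— Issue I —
Stage I.1 — burden on appellant; standard: the preponderance of the evidence (weight is at least 50).
    (a): 80 − 23 = 57 ≥ 50 [met]
    (b): 63 − 7 = 56 ≥ 50 [met]
  The appellant carries Stage I.1; the department now bears the burden.
Stage I.2 — burden on department; standard: the preponderance of the evidence (weight is at least 50).
    (c): 68 − 15 = 53 ≥ 50 [met]
  Stage I.2 carried; the burden shifts to the appellant.
Stage I.3 — burden on appellant; standard: the preponderance of the evidence (weight is at least 50).
    (d): 97 − 49 = 48 < 50 [not met]
  The appellant does not carry Stage I.3.
The department prevails on this issue.
— Issue II —
Stage II.1 (appellant, a heightened civil standard, weight is at least 73): (e) net 74−1=73 ≥ 73 — meets.
  All elements met. The burden passes to the department.
Stage II.2 (department, a scintilla of evidence, weight is at least 21): (f) 21 ≥ 21 — meets; (g) net 40−20=20 < 21 — fails.
  Stage II.2 not carried; the department fails its burden.
The analysis ends at Stage II.2; the appellant prevails on this issue.
Per-issue: Issue I → department; Issue II → appellant. The appellant must prevail on at least one issue; overall, the appellant prevails.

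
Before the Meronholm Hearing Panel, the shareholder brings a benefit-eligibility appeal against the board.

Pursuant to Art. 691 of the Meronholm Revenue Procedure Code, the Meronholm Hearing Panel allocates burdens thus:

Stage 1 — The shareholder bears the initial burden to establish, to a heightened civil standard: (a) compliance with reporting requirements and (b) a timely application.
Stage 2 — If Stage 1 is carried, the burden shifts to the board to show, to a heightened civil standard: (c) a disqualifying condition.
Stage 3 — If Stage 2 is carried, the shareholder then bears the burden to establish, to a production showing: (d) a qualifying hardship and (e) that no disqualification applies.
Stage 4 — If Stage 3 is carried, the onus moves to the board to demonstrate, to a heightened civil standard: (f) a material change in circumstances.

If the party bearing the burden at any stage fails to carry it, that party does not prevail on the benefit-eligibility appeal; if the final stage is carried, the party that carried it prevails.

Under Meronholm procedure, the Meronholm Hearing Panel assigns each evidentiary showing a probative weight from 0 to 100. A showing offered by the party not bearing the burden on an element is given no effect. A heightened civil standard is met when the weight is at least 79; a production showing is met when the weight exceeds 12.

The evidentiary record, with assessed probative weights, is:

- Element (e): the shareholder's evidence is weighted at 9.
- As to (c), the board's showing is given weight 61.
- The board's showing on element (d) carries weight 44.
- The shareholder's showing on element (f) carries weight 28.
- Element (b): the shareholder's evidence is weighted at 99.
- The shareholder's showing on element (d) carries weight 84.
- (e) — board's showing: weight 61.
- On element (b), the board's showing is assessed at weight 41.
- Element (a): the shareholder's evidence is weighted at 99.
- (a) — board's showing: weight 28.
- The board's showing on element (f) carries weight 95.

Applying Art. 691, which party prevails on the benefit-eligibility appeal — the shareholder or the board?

Stage 1 — burden on shareholder; standard: a heightened civil standard (weight is at least 79).
    (a): 99 (board's 28 disregarded) ≥ 79 [met]
    (b): 99 (board's 41 disregarded) ≥ 79 [met]
  All elements met. The burden passes to the board.
Stage 2 — burden on board; standard: a heightened civil standard (weight is at least 79).
    (c): 61 < 79 [not met]
  The board does not carry Stage 2.
The shareholder prevails.

shareholder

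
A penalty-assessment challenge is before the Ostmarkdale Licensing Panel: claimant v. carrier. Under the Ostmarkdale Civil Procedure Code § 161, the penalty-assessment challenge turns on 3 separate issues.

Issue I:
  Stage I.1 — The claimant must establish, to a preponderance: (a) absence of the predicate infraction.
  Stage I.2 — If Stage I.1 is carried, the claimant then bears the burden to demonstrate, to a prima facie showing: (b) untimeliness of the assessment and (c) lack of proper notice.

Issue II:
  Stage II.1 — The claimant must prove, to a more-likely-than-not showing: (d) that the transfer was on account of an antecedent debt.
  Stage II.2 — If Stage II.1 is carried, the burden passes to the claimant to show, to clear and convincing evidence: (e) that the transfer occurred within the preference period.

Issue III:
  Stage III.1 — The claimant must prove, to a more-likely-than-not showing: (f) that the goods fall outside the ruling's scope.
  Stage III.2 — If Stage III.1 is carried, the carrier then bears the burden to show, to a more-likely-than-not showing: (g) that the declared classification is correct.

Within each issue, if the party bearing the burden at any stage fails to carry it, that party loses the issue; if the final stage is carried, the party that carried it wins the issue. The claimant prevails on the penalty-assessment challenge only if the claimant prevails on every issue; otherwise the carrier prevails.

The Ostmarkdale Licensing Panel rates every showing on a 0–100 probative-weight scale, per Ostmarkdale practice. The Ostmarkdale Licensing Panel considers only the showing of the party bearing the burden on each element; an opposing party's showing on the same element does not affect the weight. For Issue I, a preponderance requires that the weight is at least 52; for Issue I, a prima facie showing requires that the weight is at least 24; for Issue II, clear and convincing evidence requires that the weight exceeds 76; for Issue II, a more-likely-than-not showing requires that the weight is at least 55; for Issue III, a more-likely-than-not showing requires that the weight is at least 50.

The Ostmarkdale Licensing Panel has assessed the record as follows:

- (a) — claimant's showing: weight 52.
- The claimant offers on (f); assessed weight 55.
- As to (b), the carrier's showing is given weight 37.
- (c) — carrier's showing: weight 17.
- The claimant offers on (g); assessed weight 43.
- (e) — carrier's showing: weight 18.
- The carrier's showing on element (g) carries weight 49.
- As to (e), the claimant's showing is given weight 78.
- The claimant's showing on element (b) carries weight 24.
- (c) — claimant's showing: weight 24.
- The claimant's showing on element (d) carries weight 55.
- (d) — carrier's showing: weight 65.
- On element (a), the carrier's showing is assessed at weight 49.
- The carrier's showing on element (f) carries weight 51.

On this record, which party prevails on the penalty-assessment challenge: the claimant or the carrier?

claimant

— Issue I —
Stage I.1 (claimant, a preponderance, weight is at least 52): (a) 52 (carrier's 49 disregarded) ≥ 52 — meets.
  All elements met. The claimant retains the burden for Stage I.2.
Stage I.2 (claimant, a prima facie showing, weight is at least 24): (b) 24 (carrier's 37 disregarded) ≥ 24 — meets; (c) 24 (carrier's 17 disregarded) ≥ 24 — meets.
  Stage I.2 carried; the final stage is satisfied.
With every stage satisfied, the claimant prevails on this issue.
— Issue II —
At Stage II.1 the claimant must meet a more-likely-than-not showing (weight is at least 55): on (d) the weight is 55 (the carrier's 65 is given no effect), which does reach 55, so (d) meets the standard.
  Stage II.1 is satisfied; the claimant continues to bear the burden.
At Stage II.2 the claimant must meet clear and convincing evidence (weight exceeds 76): on (e) the weight is 78 (the carrier's 18 is given no effect), > 76, so (e) meets the standard.
  All elements met at the final stage.
With every stage satisfied, the claimant prevails on this issue.
— Issue III —
Stage III.1 — burden on claimant; standard: a more-likely-than-not showing (weight is at least 50).
    (f): 55 (carrier's 51 disregarded) ≥ 50 [met]
  Stage III.1 carried; the burden shifts to the carrier.
Stage III.2 — burden on carrier; standard: a more-likely-than-not showing (weight is at least 50).
    (g): 49 (claimant's 43 disregarded) < 50 [not met]
  Not every element is met, so the carrier fails to carry Stage III.2.
The analysis ends at Stage III.2; the claimant prevails on this issue.
Per-issue: Issue I → claimant; Issue II → claimant; Issue III → claimant. The claimant must prevail on every issue; overall, the claimant prevails.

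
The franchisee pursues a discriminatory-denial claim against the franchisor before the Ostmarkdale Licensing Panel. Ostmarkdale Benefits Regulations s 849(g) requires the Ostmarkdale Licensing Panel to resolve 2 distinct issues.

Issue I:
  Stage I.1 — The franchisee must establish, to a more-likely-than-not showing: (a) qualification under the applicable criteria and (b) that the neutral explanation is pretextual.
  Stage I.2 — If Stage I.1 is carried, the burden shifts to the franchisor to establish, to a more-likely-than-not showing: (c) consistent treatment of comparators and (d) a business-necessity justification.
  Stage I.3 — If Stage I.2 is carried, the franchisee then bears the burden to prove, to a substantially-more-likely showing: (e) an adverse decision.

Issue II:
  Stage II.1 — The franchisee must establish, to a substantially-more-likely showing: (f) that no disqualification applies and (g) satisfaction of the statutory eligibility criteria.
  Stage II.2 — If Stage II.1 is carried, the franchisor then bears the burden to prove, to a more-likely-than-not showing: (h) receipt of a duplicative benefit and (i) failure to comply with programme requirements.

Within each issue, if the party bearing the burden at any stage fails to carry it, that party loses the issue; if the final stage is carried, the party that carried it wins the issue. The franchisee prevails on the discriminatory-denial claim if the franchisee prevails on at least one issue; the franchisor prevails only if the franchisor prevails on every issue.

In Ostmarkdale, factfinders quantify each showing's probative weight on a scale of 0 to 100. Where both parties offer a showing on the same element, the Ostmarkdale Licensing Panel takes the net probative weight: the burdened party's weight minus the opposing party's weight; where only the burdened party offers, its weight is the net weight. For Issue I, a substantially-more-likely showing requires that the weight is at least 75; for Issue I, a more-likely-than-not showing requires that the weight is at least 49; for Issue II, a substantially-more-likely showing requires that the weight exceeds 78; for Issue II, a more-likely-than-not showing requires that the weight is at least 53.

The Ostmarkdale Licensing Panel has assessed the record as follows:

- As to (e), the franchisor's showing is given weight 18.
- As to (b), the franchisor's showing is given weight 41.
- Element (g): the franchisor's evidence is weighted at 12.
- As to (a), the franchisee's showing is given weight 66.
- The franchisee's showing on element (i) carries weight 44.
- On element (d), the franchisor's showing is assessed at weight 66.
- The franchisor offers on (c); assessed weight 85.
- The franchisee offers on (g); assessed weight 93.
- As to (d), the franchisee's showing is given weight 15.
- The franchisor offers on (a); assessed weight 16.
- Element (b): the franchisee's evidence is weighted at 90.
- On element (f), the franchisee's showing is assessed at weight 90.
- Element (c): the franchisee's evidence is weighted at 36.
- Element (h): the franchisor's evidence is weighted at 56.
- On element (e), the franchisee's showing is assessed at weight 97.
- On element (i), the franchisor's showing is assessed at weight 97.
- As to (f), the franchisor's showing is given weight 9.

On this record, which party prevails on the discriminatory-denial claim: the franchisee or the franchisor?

— Issue I —
Stage I.1 (franchisee, a more-likely-than-not showing, weight is at least 49): (a) net 66−16=50 ≥ 49 — meets; (b) net 90−41=49 ≥ 49 — meets.
  Stage I.1 is satisfied; the onus moves to the franchisor.
Stage I.2 (franchisor, a more-likely-than-not showing, weight is at least 49): (c) net 85−36=49 ≥ 49 — meets; (d) net 66−15=51 ≥ 49 — meets.
  The franchisor carries Stage I.2; the franchisee now bears the burden.
Stage I.3 (franchisee, a substantially-more-likely showing, weight is at least 75): (e) net 97−18=79 ≥ 75 — meets.
  All elements met at the final stage.
Every stage carried; the franchisee prevails on this issue.
— Issue II —
Stage II.1 — burden on franchisee; standard: a substantially-more-likely showing (weight exceeds 78).
    (f): 90 − 9 = 81 > 78 [met]
    (g): 93 − 12 = 81 > 78 [met]
  Stage II.1 carried; the burden shifts to the franchisor.
Stage II.2 — burden on franchisor; standard: a more-likely-than-not showing (weight is at least 53).
    (h): 56 ≥ 53 [met]
    (i): 97 − 44 = 53 ≥ 53 [met]
  Stage II.2 carried; the final stage is satisfied.
With every stage satisfied, the franchisor prevails on this issue.
Per-issue: Issue I → franchisee; Issue II → franchisor. The franchisee must prevail on at least one issue; overall, the franchisee prevails.

franchisee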